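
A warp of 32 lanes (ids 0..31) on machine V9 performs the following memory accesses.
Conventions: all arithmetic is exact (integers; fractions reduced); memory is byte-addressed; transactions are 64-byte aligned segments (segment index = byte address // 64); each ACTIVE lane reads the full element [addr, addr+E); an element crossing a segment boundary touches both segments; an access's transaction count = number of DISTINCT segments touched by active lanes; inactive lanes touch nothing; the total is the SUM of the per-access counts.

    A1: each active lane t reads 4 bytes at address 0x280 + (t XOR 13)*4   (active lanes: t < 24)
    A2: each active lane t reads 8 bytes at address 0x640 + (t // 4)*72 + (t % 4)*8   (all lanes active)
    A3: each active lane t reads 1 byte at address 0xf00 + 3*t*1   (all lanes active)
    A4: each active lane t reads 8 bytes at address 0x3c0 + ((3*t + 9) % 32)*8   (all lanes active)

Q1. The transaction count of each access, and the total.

A1: 2 transactions
A2: 9 transactions
A3: 2 transactions
A4: 4 transactions

Answer: 2,9,2,4; total 17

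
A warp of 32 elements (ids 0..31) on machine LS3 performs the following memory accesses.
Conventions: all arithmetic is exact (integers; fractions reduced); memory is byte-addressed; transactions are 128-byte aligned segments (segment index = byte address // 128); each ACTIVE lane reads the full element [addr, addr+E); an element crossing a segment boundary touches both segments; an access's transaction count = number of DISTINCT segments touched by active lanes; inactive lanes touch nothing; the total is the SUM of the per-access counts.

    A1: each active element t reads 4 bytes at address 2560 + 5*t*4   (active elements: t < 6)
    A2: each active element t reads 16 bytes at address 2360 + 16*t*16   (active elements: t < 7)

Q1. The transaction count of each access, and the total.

A1: 1 transaction
A2: 7 transactions

Answer: 1,7; total 8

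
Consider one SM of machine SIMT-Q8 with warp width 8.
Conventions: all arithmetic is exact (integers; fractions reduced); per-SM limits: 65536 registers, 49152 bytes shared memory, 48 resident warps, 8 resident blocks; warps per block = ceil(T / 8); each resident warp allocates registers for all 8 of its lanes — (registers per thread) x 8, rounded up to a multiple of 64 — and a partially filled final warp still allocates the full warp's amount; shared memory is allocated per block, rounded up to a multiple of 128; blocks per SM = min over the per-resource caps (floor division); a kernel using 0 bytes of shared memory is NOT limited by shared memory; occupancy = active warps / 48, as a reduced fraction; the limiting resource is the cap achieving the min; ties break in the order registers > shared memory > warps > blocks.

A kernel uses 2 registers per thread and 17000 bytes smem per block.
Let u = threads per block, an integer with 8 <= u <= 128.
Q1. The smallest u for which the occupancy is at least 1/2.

Answer: u = 89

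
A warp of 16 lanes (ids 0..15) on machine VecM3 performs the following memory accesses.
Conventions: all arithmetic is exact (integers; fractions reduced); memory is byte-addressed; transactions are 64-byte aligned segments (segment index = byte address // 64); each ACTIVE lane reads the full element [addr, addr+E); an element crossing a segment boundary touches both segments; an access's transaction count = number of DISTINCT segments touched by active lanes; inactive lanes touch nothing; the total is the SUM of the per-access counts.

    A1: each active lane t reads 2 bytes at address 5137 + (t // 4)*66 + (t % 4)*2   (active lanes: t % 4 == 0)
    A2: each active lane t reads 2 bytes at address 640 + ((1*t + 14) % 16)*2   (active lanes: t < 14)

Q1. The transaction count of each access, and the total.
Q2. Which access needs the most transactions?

A1: 4 transactions
A2: 1 transaction

Answer: 4,1; total 5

Answer: A1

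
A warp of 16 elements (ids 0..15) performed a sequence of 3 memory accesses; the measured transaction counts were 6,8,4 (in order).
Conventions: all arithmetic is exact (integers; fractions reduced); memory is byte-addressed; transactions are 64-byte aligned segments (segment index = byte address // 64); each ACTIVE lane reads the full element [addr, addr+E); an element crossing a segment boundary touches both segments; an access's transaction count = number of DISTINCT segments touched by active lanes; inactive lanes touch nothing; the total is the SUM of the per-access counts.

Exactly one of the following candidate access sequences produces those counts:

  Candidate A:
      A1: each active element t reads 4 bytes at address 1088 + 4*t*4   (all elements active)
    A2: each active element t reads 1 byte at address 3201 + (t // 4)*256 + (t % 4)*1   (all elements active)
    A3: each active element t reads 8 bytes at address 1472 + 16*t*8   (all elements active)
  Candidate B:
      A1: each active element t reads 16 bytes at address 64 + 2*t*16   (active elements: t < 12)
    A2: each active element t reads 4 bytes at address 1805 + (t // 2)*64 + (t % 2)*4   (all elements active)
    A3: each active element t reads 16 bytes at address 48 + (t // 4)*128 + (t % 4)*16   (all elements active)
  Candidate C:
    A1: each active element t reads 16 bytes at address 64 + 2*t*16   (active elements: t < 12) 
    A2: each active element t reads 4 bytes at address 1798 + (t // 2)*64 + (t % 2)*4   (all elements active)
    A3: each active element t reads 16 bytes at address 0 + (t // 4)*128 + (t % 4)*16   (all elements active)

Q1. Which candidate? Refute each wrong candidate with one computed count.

A: A1 gives 4 transactions, not 6
B: A3 gives 8 transactions, not 4
C: all counts match (6,8,4)

Answer: C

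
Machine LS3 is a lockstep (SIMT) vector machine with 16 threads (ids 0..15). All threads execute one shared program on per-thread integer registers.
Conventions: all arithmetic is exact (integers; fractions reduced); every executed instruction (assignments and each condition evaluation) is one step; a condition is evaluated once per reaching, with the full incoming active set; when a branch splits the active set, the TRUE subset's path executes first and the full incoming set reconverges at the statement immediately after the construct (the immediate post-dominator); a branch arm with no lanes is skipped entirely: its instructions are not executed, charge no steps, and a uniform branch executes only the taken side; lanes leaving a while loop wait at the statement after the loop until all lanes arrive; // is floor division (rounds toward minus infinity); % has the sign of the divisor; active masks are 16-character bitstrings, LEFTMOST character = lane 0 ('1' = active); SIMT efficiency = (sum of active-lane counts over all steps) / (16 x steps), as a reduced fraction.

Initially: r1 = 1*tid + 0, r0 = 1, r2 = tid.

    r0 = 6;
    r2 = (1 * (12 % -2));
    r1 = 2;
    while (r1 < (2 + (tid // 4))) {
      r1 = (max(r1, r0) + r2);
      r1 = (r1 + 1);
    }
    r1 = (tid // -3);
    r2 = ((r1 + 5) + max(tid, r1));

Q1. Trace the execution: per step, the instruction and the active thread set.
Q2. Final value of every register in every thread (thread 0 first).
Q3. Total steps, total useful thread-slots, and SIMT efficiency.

step 0: r0 <- 6                      1111111111111111
step 1: r2 <- (1 * (12 % -2))        1111111111111111
step 2: r1 <- 2                      1111111111111111
step 3: eval (r1 < (2 + (tid // 4))) 1111111111111111
step 4: r1 <- (max(r1, r0) + r2)     0000111111111111
step 5: r1 <- (r1 + 1)               0000111111111111
step 6: eval (r1 < (2 + (tid // 4))) 0000111111111111
step 7: r1 <- (tid // -3)            1111111111111111
step 8: r2 <- ((r1 + 5) + max(tid, r1)) 1111111111111111

Answer: 9 steps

r1: 0,-1,-1,-1,-2,-2,-2,-3,-3,-3,-4,-4,-4,-5,-5,-5
r0: 6,6,6,6,6,6,6,6,6,6,6,6,6,6,6,6
r2: 5,5,6,7,7,8,9,9,10,11,11,12,13,13,14,15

steps = 9; useful = 132; efficiency = 132/144 = 11/12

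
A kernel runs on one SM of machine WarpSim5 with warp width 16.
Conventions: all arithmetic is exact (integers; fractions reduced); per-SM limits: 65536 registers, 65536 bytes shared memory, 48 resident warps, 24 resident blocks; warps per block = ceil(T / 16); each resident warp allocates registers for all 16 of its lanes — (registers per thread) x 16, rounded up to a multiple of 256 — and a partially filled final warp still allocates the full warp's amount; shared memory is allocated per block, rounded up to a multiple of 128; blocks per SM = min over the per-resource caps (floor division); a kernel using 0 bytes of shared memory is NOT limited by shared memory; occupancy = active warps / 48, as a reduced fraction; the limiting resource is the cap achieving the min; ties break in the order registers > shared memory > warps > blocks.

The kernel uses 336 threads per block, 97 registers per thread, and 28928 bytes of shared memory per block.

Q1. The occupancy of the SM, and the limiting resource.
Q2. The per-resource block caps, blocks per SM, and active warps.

Answer: occupancy 7/16, limited by registers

registers: 1 block
shared memory: 2 blocks
warps: 2 blocks
blocks: 24 blocks

Answer: 1 block, 21 active warps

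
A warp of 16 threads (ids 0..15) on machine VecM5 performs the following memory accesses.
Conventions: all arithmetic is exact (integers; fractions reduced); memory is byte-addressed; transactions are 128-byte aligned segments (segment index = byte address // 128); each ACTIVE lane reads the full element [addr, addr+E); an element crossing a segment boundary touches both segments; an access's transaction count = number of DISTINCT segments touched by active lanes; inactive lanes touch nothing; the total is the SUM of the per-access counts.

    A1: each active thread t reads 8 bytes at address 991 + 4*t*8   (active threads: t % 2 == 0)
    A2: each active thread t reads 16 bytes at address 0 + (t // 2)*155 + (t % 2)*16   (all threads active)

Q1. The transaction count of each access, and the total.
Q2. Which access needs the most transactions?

A1: 5 transactions
A2: 9 transactions

Answer: 5,9; total 14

Answer: A2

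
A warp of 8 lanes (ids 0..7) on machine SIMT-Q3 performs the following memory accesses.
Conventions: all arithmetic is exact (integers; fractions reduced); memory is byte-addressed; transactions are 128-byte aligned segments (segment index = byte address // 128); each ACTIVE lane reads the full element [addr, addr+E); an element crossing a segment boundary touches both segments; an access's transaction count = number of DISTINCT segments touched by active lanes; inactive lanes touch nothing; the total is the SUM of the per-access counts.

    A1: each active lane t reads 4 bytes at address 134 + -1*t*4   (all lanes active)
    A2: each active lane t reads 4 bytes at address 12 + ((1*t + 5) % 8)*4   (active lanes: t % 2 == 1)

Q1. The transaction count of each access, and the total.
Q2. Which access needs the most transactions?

A1: 2 transactions
A2: 1 transaction

Answer: 2,1; total 3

Answer: A1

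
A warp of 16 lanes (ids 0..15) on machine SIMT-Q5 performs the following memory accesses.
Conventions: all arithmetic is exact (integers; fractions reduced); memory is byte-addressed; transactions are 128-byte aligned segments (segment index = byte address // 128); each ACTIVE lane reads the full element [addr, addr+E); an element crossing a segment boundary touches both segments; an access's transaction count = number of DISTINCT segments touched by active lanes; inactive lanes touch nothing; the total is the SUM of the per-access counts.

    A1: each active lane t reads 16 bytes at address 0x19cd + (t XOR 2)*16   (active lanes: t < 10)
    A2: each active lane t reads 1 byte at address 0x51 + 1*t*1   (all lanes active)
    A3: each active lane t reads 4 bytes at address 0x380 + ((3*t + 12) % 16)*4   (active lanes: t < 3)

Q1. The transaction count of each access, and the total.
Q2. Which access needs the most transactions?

A1: 3 transactions
A2: 1 transaction
A3: 1 transaction

Answer: 3,1,1; total 5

Answer: A1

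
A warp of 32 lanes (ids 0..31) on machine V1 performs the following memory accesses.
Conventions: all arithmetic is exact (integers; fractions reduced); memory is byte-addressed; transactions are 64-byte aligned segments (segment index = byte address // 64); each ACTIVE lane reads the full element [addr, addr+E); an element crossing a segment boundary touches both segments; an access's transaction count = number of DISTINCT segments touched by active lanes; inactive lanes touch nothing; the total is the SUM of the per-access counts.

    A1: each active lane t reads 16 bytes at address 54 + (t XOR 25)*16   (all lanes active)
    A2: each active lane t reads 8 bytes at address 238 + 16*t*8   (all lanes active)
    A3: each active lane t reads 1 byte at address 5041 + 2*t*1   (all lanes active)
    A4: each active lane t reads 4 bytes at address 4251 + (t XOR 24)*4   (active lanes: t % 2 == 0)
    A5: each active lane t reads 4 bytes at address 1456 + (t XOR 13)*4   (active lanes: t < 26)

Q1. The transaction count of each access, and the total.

A1: 9 transactions
A2: 32 transactions
A3: 2 transactions
A4: 3 transactions
A5: 3 transactions

Answer: 9,32,2,3,3; total 49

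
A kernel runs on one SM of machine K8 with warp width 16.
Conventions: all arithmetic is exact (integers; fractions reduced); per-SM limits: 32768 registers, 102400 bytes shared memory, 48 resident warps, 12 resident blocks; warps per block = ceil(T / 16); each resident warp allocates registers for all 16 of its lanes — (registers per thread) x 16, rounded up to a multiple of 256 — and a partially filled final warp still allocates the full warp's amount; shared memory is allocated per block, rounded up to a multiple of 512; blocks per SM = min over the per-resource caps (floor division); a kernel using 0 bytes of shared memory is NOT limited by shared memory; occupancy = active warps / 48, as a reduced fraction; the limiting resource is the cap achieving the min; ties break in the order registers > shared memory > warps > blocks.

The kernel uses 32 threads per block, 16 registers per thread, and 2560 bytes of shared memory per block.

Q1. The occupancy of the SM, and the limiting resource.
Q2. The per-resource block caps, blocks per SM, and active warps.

Answer: occupancy 1/2, limited by blocks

registers: 64 blocks
shared memory: 40 blocks
warps: 24 blocks
blocks: 12 blocks

Answer: 12 blocks, 24 active warps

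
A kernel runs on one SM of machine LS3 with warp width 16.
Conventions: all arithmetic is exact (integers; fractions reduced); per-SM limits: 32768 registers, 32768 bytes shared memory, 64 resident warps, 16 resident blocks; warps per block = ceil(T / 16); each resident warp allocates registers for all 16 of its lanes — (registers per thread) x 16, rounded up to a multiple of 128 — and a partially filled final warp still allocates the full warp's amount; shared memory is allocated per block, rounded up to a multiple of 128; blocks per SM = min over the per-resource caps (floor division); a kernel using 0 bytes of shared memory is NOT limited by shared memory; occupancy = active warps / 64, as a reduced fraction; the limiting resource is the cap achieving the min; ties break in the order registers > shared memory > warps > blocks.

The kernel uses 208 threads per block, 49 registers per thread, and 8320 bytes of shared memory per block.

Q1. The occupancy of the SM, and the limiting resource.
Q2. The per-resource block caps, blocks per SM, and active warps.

Answer: occupancy 13/32, limited by registers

registers: 2 blocks
shared memory: 3 blocks
warps: 4 blocks
blocks: 16 blocks

Answer: 2 blocks, 26 active warps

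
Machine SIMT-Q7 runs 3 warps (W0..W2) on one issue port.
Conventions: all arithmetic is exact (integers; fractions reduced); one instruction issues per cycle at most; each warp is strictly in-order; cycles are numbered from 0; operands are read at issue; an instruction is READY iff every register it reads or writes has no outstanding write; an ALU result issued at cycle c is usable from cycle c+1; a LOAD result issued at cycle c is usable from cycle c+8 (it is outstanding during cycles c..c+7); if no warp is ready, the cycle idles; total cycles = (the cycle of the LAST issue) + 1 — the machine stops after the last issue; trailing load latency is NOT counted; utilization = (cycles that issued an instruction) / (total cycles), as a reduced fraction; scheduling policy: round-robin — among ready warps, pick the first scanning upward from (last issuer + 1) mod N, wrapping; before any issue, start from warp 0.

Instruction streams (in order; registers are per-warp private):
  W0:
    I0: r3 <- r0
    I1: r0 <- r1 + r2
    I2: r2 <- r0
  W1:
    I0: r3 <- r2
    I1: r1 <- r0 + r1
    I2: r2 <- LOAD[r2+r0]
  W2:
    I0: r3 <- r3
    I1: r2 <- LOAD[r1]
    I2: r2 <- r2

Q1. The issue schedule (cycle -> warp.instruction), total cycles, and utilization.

cycle 0: W0.I0
cycle 1: W1.I0
cycle 2: W2.I0
cycle 3: W0.I1
cycle 4: W1.I1
cycle 5: W2.I1
cycle 6: W0.I2
cycle 7: W1.I2
cycle 8: idle
cycle 9: idle
cycle 10: idle
cycle 11: idle
cycle 12: idle
cycle 13: W2.I2

Answer: 14 cycles, utilization 9/14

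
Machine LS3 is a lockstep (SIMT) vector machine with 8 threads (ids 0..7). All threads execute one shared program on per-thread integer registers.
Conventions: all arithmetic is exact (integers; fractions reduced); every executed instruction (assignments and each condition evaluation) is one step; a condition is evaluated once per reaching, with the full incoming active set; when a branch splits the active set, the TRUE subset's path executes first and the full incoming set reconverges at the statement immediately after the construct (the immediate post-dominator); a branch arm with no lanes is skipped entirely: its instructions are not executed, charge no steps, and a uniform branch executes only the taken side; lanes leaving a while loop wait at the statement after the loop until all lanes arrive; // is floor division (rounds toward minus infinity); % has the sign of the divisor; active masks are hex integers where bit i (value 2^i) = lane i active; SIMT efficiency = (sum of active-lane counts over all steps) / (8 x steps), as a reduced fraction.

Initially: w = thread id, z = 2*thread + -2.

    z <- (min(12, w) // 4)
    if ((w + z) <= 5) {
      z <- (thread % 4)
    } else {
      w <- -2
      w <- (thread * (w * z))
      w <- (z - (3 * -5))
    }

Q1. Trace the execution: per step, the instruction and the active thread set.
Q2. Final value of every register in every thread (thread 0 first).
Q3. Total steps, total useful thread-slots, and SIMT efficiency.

step 0: z <- (min(12, w) // 4)       0xff
step 1: eval ((w + z) <= 5)          0xff
step 2: z <- (thread % 4)            0x1f
step 3: w <- -2                      0xe0
step 4: w <- (thread * (w * z))      0xe0
step 5: w <- (z - (3 * -5))          0xe0

Answer: 6 steps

w: 0,1,2,3,4,16,16,16
z: 0,1,2,3,0,1,1,1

steps = 6; useful = 30; efficiency = 30/48 = 5/8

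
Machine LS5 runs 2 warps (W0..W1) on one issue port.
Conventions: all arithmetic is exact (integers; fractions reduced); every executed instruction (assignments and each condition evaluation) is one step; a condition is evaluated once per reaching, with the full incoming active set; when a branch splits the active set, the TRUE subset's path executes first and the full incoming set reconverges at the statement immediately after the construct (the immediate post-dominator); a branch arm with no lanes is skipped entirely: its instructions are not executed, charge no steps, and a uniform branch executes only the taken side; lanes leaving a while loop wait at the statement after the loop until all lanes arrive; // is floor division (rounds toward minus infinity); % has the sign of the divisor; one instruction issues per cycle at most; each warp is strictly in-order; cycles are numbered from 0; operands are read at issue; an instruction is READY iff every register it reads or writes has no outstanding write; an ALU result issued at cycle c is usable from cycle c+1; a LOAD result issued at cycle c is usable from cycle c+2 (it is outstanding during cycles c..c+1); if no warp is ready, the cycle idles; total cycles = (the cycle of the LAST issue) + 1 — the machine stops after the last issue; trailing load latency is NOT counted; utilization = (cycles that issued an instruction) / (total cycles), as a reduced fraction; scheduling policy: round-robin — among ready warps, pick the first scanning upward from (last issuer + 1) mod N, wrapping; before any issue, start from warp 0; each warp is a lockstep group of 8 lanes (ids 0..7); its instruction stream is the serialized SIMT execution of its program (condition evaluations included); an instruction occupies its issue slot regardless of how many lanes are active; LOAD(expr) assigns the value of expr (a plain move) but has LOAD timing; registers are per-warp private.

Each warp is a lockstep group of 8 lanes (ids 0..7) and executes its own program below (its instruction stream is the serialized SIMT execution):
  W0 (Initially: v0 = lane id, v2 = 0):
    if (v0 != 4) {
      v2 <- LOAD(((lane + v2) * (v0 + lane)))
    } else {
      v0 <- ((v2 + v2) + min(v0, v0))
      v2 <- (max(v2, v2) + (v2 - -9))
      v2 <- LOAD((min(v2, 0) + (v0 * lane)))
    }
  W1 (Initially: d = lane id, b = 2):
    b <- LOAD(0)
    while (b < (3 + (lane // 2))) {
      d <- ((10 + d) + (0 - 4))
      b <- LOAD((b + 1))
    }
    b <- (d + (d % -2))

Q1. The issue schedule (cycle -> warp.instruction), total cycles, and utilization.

cycle 0: W0.I0
cycle 1: W1.I0
cycle 2: W0.I1
cycle 3: W1.I1
cycle 4: W0.I2
cycle 5: W1.I2
cycle 6: W0.I3
cycle 7: W1.I3
cycle 8: W0.I4
cycle 9: W1.I4
cycle 10: W1.I5
cycle 11: W1.I6
cycle 12: idle
cycle 13: W1.I7
cycle 14: W1.I8
cycle 15: W1.I9
cycle 16: idle
cycle 17: W1.I10
cycle 18: W1.I11
cycle 19: W1.I12
cycle 20: idle
cycle 21: W1.I13
cycle 22: W1.I14
cycle 23: W1.I15
cycle 24: idle
cycle 25: W1.I16
cycle 26: W1.I17
cycle 27: W1.I18
cycle 28: idle
cycle 29: W1.I19
cycle 30: W1.I20

Answer: 31 cycles, utilization 26/31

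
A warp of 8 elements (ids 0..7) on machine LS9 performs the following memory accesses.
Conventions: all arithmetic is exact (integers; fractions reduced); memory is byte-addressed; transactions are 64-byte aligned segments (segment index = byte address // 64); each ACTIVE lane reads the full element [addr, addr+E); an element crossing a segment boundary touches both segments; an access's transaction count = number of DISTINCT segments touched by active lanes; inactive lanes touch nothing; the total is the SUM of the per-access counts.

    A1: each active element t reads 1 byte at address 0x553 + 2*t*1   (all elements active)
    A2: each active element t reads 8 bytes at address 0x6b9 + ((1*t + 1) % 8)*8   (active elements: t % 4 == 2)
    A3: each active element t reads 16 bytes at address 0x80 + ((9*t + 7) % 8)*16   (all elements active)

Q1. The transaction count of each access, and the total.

A1: 1 transaction
A2: 1 transaction
A3: 2 transactions

Answer: 1,1,2; total 4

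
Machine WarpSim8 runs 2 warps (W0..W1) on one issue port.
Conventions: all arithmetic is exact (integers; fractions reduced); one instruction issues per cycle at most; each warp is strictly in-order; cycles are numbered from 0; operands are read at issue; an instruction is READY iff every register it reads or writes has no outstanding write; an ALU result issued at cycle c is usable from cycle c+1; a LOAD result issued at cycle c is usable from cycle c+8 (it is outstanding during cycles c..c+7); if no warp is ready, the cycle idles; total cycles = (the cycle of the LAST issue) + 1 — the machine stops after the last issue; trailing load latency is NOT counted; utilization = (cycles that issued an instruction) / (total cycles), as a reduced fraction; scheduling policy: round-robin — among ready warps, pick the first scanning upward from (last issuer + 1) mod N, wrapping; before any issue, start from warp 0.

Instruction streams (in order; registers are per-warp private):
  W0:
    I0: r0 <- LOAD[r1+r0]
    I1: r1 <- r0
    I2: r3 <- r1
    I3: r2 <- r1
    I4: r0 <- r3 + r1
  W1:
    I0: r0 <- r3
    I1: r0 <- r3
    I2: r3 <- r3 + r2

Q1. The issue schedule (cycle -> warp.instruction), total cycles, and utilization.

cycle 0: W0.I0
cycle 1: W1.I0
cycle 2: W1.I1
cycle 3: W1.I2
cycle 4: idle
cycle 5: idle
cycle 6: idle
cycle 7: idle
cycle 8: W0.I1
cycle 9: W0.I2
cycle 10: W0.I3
cycle 11: W0.I4

Answer: 12 cycles, utilization 2/3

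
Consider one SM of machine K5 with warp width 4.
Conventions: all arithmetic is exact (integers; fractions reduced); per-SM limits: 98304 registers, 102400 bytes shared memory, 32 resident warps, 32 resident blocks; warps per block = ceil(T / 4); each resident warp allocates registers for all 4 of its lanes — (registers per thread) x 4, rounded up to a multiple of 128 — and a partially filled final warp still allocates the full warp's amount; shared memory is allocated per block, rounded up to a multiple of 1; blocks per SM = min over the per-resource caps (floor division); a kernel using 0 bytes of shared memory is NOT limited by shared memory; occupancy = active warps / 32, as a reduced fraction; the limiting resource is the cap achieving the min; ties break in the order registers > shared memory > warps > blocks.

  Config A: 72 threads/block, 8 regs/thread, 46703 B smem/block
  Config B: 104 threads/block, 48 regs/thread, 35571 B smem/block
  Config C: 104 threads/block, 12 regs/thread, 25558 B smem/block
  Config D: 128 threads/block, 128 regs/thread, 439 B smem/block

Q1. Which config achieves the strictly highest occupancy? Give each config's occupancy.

occupancies: A 9/16, B 13/16, C 13/16, D 1

Answer: D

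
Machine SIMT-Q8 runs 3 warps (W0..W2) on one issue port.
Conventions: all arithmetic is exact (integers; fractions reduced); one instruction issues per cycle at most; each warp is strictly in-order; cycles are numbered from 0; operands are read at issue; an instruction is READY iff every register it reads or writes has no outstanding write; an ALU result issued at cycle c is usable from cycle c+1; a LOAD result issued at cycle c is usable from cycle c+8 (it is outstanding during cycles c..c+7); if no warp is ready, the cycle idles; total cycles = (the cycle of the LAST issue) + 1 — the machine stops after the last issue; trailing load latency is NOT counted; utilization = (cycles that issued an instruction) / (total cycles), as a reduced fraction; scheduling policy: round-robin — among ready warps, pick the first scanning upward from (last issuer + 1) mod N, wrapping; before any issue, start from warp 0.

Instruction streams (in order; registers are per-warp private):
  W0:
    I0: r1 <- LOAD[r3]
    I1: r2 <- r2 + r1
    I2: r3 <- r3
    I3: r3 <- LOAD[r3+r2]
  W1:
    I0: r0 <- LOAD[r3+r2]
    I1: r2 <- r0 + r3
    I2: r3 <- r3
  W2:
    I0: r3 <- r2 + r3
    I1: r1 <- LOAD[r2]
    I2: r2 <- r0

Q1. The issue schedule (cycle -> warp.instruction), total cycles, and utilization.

cycle 0: W0.I0
cycle 1: W1.I0
cycle 2: W2.I0
cycle 3: W2.I1
cycle 4: W2.I2
cycle 5: idle
cycle 6: idle
cycle 7: idle
cycle 8: W0.I1
cycle 9: W1.I1
cycle 10: W0.I2
cycle 11: W1.I2
cycle 12: W0.I3

Answer: 13 cycles, utilization 10/13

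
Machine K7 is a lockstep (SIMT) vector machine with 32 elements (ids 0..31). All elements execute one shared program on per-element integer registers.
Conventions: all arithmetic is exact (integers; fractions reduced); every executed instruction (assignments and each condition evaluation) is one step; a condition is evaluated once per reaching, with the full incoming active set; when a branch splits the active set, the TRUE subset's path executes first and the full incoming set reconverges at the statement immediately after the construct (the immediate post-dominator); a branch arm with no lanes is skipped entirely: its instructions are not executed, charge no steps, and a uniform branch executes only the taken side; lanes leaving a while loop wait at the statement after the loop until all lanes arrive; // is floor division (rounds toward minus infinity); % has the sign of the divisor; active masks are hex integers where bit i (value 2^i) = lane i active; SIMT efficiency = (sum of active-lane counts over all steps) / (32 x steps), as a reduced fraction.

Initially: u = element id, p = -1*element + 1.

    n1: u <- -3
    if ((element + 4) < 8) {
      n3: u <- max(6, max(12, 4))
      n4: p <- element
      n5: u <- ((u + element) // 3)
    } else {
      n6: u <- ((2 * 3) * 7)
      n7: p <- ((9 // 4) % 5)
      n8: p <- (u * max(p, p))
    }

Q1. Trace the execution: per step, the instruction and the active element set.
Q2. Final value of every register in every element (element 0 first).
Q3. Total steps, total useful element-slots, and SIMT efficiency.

step 0: u <- -3                      0xffffffff
step 1: eval ((element + 4) < 8)     0xffffffff
step 2: u <- max(6, max(12, 4))      0x0000000f
step 3: p <- element                 0x0000000f
step 4: u <- ((u + element) // 3)    0x0000000f
step 5: u <- ((2 * 3) * 7)           0xfffffff0
step 6: p <- ((9 // 4) % 5)          0xfffffff0
step 7: p <- (u * max(p, p))         0xfffffff0

Answer: 8 steps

u: 4,4,4,5,42,42,42,42,42,42,42,42,42,42,42,42,42,42,42,42,42,42,42,42,42,42,42,42,42,42,42,42
p: 0,1,2,3,84,84,84,84,84,84,84,84,84,84,84,84,84,84,84,84,84,84,84,84,84,84,84,84,84,84,84,84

steps = 8; useful = 160; efficiency = 160/256 = 5/8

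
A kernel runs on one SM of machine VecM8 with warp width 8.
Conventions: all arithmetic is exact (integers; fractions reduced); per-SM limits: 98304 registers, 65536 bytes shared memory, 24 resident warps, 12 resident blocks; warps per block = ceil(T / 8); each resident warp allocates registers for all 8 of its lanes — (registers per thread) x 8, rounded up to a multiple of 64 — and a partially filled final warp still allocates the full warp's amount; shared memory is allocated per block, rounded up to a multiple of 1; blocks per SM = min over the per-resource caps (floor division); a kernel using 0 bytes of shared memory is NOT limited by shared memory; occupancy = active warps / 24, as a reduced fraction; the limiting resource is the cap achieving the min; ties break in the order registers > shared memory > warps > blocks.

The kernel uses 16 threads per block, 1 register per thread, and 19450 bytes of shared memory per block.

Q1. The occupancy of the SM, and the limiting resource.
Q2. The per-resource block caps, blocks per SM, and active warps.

Answer: occupancy 1/4, limited by shared memory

registers: 768 blocks
shared memory: 3 blocks
warps: 12 blocks
blocks: 12 blocks

Answer: 3 blocks, 6 active warps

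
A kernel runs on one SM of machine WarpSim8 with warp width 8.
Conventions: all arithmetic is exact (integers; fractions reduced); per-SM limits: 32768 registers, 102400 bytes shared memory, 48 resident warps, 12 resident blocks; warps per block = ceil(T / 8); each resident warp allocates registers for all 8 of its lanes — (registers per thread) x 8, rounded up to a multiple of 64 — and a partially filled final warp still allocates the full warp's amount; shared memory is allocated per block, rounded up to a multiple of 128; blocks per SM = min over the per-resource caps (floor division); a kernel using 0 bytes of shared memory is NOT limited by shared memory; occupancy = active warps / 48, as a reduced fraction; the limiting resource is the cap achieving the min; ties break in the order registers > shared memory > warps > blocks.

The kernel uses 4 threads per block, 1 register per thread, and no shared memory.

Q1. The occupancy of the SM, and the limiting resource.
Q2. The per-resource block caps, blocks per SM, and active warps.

Answer: occupancy 1/4, limited by blocks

registers: 512 blocks
shared memory: no limit (kernel uses none)
warps: 48 blocks
blocks: 12 blocks

Answer: 12 blocks, 12 active warps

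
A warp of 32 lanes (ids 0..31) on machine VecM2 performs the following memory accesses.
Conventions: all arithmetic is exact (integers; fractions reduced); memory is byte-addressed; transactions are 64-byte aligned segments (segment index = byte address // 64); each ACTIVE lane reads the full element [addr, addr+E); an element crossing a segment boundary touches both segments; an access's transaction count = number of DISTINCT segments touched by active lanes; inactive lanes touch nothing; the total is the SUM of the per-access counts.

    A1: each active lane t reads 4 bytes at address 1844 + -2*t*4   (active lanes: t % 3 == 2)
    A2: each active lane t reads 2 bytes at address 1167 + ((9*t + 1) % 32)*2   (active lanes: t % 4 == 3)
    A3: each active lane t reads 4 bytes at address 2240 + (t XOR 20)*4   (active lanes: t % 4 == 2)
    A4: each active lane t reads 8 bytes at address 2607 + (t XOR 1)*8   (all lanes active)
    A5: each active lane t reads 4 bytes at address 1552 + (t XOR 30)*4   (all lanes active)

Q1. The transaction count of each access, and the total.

A1: 4 transactions
A2: 2 transactions
A3: 2 transactions
A4: 5 transactions
A5: 3 transactions

Answer: 4,2,2,5,3; total 16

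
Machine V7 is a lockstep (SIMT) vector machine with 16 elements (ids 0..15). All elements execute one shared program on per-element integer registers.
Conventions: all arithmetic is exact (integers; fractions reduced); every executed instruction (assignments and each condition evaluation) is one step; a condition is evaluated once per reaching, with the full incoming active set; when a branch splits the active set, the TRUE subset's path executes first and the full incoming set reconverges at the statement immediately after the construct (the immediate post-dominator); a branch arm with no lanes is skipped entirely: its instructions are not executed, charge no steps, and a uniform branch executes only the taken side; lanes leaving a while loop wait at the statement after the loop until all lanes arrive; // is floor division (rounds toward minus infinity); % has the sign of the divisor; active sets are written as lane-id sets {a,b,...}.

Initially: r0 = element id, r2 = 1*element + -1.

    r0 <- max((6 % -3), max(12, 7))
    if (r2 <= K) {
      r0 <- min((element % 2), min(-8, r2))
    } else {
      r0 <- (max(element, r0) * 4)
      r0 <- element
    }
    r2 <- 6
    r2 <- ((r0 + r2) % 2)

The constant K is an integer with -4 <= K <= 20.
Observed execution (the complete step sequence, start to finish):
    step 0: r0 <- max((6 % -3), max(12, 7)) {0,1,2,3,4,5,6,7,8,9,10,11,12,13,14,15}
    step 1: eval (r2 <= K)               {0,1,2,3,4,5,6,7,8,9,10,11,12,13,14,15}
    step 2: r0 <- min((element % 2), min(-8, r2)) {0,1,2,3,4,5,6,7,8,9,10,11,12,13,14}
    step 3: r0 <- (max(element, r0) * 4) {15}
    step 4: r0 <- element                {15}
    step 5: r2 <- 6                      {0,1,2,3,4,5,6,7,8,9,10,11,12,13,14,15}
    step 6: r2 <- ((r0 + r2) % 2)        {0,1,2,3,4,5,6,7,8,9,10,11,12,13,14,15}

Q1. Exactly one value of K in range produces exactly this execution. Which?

Answer: K = 13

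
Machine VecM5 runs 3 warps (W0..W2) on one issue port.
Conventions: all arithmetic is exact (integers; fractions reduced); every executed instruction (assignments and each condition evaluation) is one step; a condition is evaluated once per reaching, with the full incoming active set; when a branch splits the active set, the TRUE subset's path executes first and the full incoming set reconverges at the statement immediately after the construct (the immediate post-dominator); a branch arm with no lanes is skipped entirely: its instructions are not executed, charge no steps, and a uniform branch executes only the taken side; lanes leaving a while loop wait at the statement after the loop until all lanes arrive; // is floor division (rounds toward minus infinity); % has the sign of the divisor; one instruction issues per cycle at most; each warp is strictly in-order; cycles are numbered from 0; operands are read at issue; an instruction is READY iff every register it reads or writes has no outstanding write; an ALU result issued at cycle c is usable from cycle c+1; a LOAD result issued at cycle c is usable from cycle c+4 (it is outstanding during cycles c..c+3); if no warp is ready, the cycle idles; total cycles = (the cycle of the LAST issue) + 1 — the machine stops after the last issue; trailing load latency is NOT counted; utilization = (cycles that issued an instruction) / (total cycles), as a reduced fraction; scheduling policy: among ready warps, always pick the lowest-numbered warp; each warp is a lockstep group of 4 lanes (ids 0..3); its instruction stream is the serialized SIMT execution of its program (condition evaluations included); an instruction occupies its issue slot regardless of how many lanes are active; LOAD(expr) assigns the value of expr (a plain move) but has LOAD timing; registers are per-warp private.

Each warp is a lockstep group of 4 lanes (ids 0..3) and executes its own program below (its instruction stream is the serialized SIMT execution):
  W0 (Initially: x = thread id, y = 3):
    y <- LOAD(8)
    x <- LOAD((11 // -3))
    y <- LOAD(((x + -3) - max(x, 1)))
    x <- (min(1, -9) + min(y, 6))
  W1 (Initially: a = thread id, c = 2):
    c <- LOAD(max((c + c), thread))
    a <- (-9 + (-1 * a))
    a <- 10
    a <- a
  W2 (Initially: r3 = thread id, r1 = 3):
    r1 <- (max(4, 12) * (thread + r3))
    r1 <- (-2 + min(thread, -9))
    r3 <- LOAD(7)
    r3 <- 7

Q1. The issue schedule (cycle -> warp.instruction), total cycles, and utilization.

cycle 0: W0.I0
cycle 1: W0.I1
cycle 2: W1.I0
cycle 3: W1.I1
cycle 4: W1.I2
cycle 5: W0.I2
cycle 6: W1.I3
cycle 7: W2.I0
cycle 8: W2.I1
cycle 9: W0.I3
cycle 10: W2.I2
cycle 11: idle
cycle 12: idle
cycle 13: idle
cycle 14: W2.I3

Answer: 15 cycles, utilization 4/5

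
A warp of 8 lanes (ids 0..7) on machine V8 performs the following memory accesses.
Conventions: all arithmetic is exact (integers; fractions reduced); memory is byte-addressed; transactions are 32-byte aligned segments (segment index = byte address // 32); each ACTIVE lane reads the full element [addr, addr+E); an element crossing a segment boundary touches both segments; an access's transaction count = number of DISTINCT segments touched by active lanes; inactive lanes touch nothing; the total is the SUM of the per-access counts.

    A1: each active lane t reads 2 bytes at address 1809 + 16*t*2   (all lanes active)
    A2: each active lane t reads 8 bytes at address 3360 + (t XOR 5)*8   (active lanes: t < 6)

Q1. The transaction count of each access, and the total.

A1: 8 transactions
A2: 2 transactions

Answer: 8,2; total 10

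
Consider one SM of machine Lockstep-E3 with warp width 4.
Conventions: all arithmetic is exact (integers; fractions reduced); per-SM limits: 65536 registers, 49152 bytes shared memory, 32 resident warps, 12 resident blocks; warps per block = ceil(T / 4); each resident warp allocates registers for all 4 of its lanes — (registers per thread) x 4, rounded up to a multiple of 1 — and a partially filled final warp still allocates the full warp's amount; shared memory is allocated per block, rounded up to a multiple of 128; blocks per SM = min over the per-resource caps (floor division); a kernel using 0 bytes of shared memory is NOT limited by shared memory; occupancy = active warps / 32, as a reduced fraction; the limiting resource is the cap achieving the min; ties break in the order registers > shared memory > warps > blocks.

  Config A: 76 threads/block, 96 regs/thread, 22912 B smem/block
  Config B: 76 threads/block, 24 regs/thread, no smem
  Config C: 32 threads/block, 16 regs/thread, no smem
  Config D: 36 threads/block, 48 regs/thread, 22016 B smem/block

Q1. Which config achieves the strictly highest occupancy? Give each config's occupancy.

occupancies: A 19/32, B 19/32, C 1, D 9/16

Answer: C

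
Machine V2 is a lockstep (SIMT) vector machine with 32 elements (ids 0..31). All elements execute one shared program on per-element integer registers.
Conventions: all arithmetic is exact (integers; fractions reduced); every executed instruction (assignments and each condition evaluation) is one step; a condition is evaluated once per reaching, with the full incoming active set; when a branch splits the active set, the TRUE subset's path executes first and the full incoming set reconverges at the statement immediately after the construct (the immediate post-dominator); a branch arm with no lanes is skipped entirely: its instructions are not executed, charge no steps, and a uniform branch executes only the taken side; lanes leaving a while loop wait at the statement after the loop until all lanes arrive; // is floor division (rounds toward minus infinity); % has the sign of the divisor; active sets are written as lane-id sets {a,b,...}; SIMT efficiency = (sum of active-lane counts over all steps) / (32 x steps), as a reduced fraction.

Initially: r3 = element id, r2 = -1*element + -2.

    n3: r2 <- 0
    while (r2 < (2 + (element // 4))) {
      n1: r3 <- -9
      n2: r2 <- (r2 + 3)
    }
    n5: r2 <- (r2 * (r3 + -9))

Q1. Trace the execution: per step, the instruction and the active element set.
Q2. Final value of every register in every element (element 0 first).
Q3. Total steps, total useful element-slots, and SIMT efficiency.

step 0: r2 <- 0                      {0,1,2,3,4,5,6,7,8,9,10,11,12,13,14,15,16,17,18,19,20,21,22,23,24,25,26,27,28,29,30,31}
step 1: eval (r2 < (2 + (element // 4))) {0,1,2,3,4,5,6,7,8,9,10,11,12,13,14,15,16,17,18,19,20,21,22,23,24,25,26,27,28,29,30,31}
step 2: r3 <- -9                     {0,1,2,3,4,5,6,7,8,9,10,11,12,13,14,15,16,17,18,19,20,21,22,23,24,25,26,27,28,29,30,31}
step 3: r2 <- (r2 + 3)               {0,1,2,3,4,5,6,7,8,9,10,11,12,13,14,15,16,17,18,19,20,21,22,23,24,25,26,27,28,29,30,31}
step 4: eval (r2 < (2 + (element // 4))) {0,1,2,3,4,5,6,7,8,9,10,11,12,13,14,15,16,17,18,19,20,21,22,23,24,25,26,27,28,29,30,31}
step 5: r3 <- -9                     {8,9,10,11,12,13,14,15,16,17,18,19,20,21,22,23,24,25,26,27,28,29,30,31}
step 6: r2 <- (r2 + 3)               {8,9,10,11,12,13,14,15,16,17,18,19,20,21,22,23,24,25,26,27,28,29,30,31}
step 7: eval (r2 < (2 + (element // 4))) {8,9,10,11,12,13,14,15,16,17,18,19,20,21,22,23,24,25,26,27,28,29,30,31}
step 8: r3 <- -9                     {20,21,22,23,24,25,26,27,28,29,30,31}
step 9: r2 <- (r2 + 3)               {20,21,22,23,24,25,26,27,28,29,30,31}
step 10: eval (r2 < (2 + (element // 4))) {20,21,22,23,24,25,26,27,28,29,30,31}
step 11: r2 <- (r2 * (r3 + -9))       {0,1,2,3,4,5,6,7,8,9,10,11,12,13,14,15,16,17,18,19,20,21,22,23,24,25,26,27,28,29,30,31}

Answer: 12 steps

r3: -9,-9,-9,-9,-9,-9,-9,-9,-9,-9,-9,-9,-9,-9,-9,-9,-9,-9,-9,-9,-9,-9,-9,-9,-9,-9,-9,-9,-9,-9,-9,-9
r2: -54,-54,-54,-54,-54,-54,-54,-54,-108,-108,-108,-108,-108,-108,-108,-108,-108,-108,-108,-108,-162,-162,-162,-162,-162,-162,-162,-162,-162,-162,-162,-162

steps = 12; useful = 300; efficiency = 300/384 = 25/32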